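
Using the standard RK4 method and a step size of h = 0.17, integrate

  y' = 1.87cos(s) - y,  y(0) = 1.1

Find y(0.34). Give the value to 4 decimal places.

1.3107

RK4: k1 = f(s_n, y_n); k2 = f(s_n + h/2, y_n + (h/2)·k1); k3 = f(s_n + h/2, y_n + (h/2)·k2); k4 = f(s_n + h, y_n + h·k3); y_{n+1} = y_n + (h/6)·(k1 + 2k2 + 2k3 + k4).
s=0.000000, y=1.100000:
  k1 = f(0.000000, 1.100000) = 0.770000
  k2 = f(0.085000, 1.165450) = 0.697799
  k3 = f(0.085000, 1.159313) = 0.703936
  k4 = f(0.170000, 1.219669) = 0.623374
  y ← 1.100000 + (0.17/6)·(k1 + 2k2 + 2k3 + k4) = 1.218911
s=0.170000, y=1.218911:
  k1 = f(0.170000, 1.218911) = 0.624133
  k2 = f(0.255000, 1.271962) = 0.537568
  k3 = f(0.255000, 1.264604) = 0.544926
  k4 = f(0.340000, 1.311548) = 0.451403
  y ← 1.218911 + (0.17/6)·(k1 + 2k2 + 2k3 + k4) = 1.310725
y(0.34) ≈ 1.3107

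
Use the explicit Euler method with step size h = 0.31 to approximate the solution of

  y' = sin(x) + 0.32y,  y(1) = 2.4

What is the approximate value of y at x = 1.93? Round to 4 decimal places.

4.1415

Euler: y_{n+1} = y_n + h·f(x_n, y_n).
x=1.000000, y=2.400000: f=1.609471 → y ← 2.400000 + 0.31·1.609471 = 2.898936
x=1.310000, y=2.898936: f=1.893844 → y ← 2.898936 + 0.31·1.893844 = 3.486028
x=1.620000, y=3.486028: f=2.114319 → y ← 3.486028 + 0.31·2.114319 = 4.141467
y(1.93) ≈ 4.1415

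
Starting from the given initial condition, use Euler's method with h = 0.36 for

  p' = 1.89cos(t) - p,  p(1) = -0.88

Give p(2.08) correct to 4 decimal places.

Euler: p_{n+1} = p_n + h·f(t_n, p_n).
t=1.000000, p=-0.880000: f=1.901171 → p ← -0.880000 + 0.36·1.901171 = -0.195578
t=1.360000, p=-0.195578: f=0.591039 → p ← -0.195578 + 0.36·0.591039 = 0.017196
t=1.720000, p=0.017196: f=-0.298146 → p ← 0.017196 + 0.36·(-0.298146) = -0.090137
p(2.08) ≈ -0.0901

-0.0901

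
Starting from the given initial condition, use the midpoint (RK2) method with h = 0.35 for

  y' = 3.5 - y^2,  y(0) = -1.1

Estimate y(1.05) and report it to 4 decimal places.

1.5250

Midpoint: k1 = f(t_n, y_n); k2 = f(t_n + h/2, y_n + (h/2)·k1); y_{n+1} = y_n + h·k2.
t=0.000000, y=-1.100000:
  k1 = f(0.000000, -1.100000) = 2.290000
  k2 = f(0.175000, -0.699250) = 3.011049
  y ← -1.100000 + 0.35·3.011049 = -0.046133
t=0.350000, y=-0.046133:
  k1 = f(0.350000, -0.046133) = 3.497872
  k2 = f(0.525000, 0.565995) = 3.179650
  y ← -0.046133 + 0.35·3.179650 = 1.066745
t=0.700000, y=1.066745:
  k1 = f(0.700000, 1.066745) = 2.362056
  k2 = f(0.875000, 1.480104) = 1.309291
  y ← 1.066745 + 0.35·1.309291 = 1.524996
y(1.05) ≈ 1.5250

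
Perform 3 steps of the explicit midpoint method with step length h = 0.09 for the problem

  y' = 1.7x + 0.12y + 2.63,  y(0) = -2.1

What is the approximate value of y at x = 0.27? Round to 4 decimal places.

Midpoint: k1 = f(x_n, y_n); k2 = f(x_n + h/2, y_n + (h/2)·k1); y_{n+1} = y_n + h·k2.
x=0.000000, y=-2.100000:
  k1 = f(0.000000, -2.100000) = 2.378000
  k2 = f(0.045000, -1.992990) = 2.467341
  y ← -2.100000 + 0.09·2.467341 = -1.877939
x=0.090000, y=-1.877939:
  k1 = f(0.090000, -1.877939) = 2.557647
  k2 = f(0.135000, -1.762845) = 2.647959
  y ← -1.877939 + 0.09·2.647959 = -1.639623
x=0.180000, y=-1.639623:
  k1 = f(0.180000, -1.639623) = 2.739245
  k2 = f(0.225000, -1.516357) = 2.830537
  y ← -1.639623 + 0.09·2.830537 = -1.384875
y(0.27) ≈ -1.3849

-1.3849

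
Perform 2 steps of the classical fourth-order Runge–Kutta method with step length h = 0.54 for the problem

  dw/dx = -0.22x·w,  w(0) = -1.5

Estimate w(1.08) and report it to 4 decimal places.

-1.3194

RK4: k1 = f(x_n, w_n); k2 = f(x_n + h/2, w_n + (h/2)·k1); k3 = f(x_n + h/2, w_n + (h/2)·k2); k4 = f(x_n + h, w_n + h·k3); w_{n+1} = w_n + (h/6)·(k1 + 2k2 + 2k3 + k4).
x=0.000000, w=-1.500000:
  k1 = f(0.000000, -1.500000) = 0.000000
  k2 = f(0.270000, -1.500000) = 0.089100
  k3 = f(0.270000, -1.475943) = 0.087671
  k4 = f(0.540000, -1.452658) = 0.172576
  w ← -1.500000 + (0.54/6)·(k1 + 2k2 + 2k3 + k4) = -1.452649
x=0.540000, w=-1.452649:
  k1 = f(0.540000, -1.452649) = 0.172575
  k2 = f(0.810000, -1.406054) = 0.250559
  k3 = f(0.810000, -1.384999) = 0.246807
  k4 = f(1.080000, -1.319374) = 0.313483
  w ← -1.452649 + (0.54/6)·(k1 + 2k2 + 2k3 + k4) = -1.319378
w(1.08) ≈ -1.3194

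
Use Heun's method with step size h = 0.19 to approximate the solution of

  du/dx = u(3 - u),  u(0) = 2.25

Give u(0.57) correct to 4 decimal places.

2.8147

Heun: k1 = f(x_n, u_n); k2 = f(x_n + h, u_n + h·k1); u_{n+1} = u_n + (h/2)·(k1 + k2).
x=0.000000, u=2.250000:
  k1 = f(0.000000, 2.250000) = 1.687500
  k2 = f(0.190000, 2.570625) = 1.103762
  u ← 2.250000 + (0.19/2)·(1.687500 + 1.103762) = 2.515170
x=0.190000, u=2.515170:
  k1 = f(0.190000, 2.515170) = 1.219430
  k2 = f(0.380000, 2.746862) = 0.695336
  u ← 2.515170 + (0.19/2)·(1.219430 + 0.695336) = 2.697073
x=0.380000, u=2.697073:
  k1 = f(0.380000, 2.697073) = 0.817017
  k2 = f(0.570000, 2.852306) = 0.421269
  u ← 2.697073 + (0.19/2)·(0.817017 + 0.421269) = 2.814710
u(0.57) ≈ 2.8147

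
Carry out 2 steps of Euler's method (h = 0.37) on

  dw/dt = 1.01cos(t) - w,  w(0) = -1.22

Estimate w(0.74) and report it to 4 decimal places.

Euler: w_{n+1} = w_n + h·f(t_n, w_n).
t=0.000000, w=-1.220000: f=2.230000 → w ← -1.220000 + 0.37·2.230000 = -0.394900
t=0.370000, w=-0.394900: f=1.336551 → w ← -0.394900 + 0.37·1.336551 = 0.099624
w(0.74) ≈ 0.0996

0.0996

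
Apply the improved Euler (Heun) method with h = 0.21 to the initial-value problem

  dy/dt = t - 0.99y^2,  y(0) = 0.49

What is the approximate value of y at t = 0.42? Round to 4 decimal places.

0.4879

Heun: k1 = f(t_n, y_n); k2 = f(t_n + h, y_n + h·k1); y_{n+1} = y_n + (h/2)·(k1 + k2).
t=0.000000, y=0.490000:
  k1 = f(0.000000, 0.490000) = -0.237699
  k2 = f(0.210000, 0.440083) = 0.018264
  y ← 0.490000 + (0.21/2)·(-0.237699 + 0.018264) = 0.466959
t=0.210000, y=0.466959:
  k1 = f(0.210000, 0.466959) = -0.005870
  k2 = f(0.420000, 0.465726) = 0.205268
  y ← 0.466959 + (0.21/2)·(-0.005870 + 0.205268) = 0.487896
y(0.42) ≈ 0.4879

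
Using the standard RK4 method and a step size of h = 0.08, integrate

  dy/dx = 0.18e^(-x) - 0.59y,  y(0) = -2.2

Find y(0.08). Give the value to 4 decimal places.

-2.0851

RK4: k1 = f(x_n, y_n); k2 = f(x_n + h/2, y_n + (h/2)·k1); k3 = f(x_n + h/2, y_n + (h/2)·k2); k4 = f(x_n + h, y_n + h·k3); y_{n+1} = y_n + (h/6)·(k1 + 2k2 + 2k3 + k4).
x=0.000000, y=-2.200000:
  k1 = f(0.000000, -2.200000) = 1.478000
  k2 = f(0.040000, -2.140880) = 1.436061
  k3 = f(0.040000, -2.142558) = 1.437051
  k4 = f(0.080000, -2.085036) = 1.396332
  y ← -2.200000 + (0.08/6)·(k1 + 2k2 + 2k3 + k4) = -2.085059
y(0.08) ≈ -2.0851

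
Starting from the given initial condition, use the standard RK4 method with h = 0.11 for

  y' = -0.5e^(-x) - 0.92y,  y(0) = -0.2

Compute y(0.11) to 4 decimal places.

-0.2302

RK4: k1 = f(x_n, y_n); k2 = f(x_n + h/2, y_n + (h/2)·k1); k3 = f(x_n + h/2, y_n + (h/2)·k2); k4 = f(x_n + h, y_n + h·k3); y_{n+1} = y_n + (h/6)·(k1 + 2k2 + 2k3 + k4).
x=0.000000, y=-0.200000:
  k1 = f(0.000000, -0.200000) = -0.316000
  k2 = f(0.055000, -0.217380) = -0.273253
  k3 = f(0.055000, -0.215029) = -0.275416
  k4 = f(0.110000, -0.230296) = -0.236045
  y ← -0.200000 + (0.11/6)·(k1 + 2k2 + 2k3 + k4) = -0.230239
y(0.11) ≈ -0.2302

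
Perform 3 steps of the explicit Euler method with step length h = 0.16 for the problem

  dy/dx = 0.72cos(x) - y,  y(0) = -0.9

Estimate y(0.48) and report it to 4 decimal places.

-0.2473

Euler: y_{n+1} = y_n + h·f(x_n, y_n).
x=0.000000, y=-0.900000: f=1.620000 → y ← -0.900000 + 0.16·1.620000 = -0.640800
x=0.160000, y=-0.640800: f=1.351604 → y ← -0.640800 + 0.16·1.351604 = -0.424543
x=0.320000, y=-0.424543: f=1.107993 → y ← -0.424543 + 0.16·1.107993 = -0.247265
y(0.48) ≈ -0.2473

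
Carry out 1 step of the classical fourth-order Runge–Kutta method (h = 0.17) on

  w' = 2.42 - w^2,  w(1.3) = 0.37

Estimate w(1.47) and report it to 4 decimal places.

RK4: k1 = f(t_n, w_n); k2 = f(t_n + h/2, w_n + (h/2)·k1); k3 = f(t_n + h/2, w_n + (h/2)·k2); k4 = f(t_n + h, w_n + h·k3); w_{n+1} = w_n + (h/6)·(k1 + 2k2 + 2k3 + k4).
t=1.300000, w=0.370000:
  k1 = f(1.300000, 0.370000) = 2.283100
  k2 = f(1.385000, 0.564064) = 2.101832
  k3 = f(1.385000, 0.548656) = 2.118977
  k4 = f(1.470000, 0.730226) = 1.886770
  w ← 0.370000 + (0.17/6)·(k1 + 2k2 + 2k3 + k4) = 0.727326
w(1.47) ≈ 0.7273

0.7273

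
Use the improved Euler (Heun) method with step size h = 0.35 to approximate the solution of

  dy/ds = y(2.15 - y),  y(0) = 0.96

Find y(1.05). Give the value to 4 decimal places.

Heun: k1 = f(s_n, y_n); k2 = f(s_n + h, y_n + h·k1); y_{n+1} = y_n + (h/2)·(k1 + k2).
s=0.000000, y=0.960000:
  k1 = f(0.000000, 0.960000) = 1.142400
  k2 = f(0.350000, 1.359840) = 1.074491
  y ← 0.960000 + (0.35/2)·(1.142400 + 1.074491) = 1.347956
s=0.350000, y=1.347956:
  k1 = f(0.350000, 1.347956) = 1.081120
  k2 = f(0.700000, 1.726348) = 0.731371
  y ← 1.347956 + (0.35/2)·(1.081120 + 0.731371) = 1.665142
s=0.700000, y=1.665142:
  k1 = f(0.700000, 1.665142) = 0.807358
  k2 = f(1.050000, 1.947717) = 0.393990
  y ← 1.665142 + (0.35/2)·(0.807358 + 0.393990) = 1.875378
y(1.05) ≈ 1.8754

1.8754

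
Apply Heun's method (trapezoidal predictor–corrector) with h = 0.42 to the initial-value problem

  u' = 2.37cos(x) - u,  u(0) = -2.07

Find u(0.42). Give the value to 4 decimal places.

-0.6401

Heun: k1 = f(x_n, u_n); k2 = f(x_n + h, u_n + h·k1); u_{n+1} = u_n + (h/2)·(k1 + k2).
x=0.000000, u=-2.070000:
  k1 = f(0.000000, -2.070000) = 4.440000
  k2 = f(0.420000, -0.205200) = 2.369221
  u ← -2.070000 + (0.42/2)·(4.440000 + 2.369221) = -0.640064
u(0.42) ≈ -0.6401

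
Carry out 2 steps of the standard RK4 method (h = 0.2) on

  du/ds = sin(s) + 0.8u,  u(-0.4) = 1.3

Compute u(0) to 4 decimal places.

1.6923

RK4: k1 = f(s_n, u_n); k2 = f(s_n + h/2, u_n + (h/2)·k1); k3 = f(s_n + h/2, u_n + (h/2)·k2); k4 = f(s_n + h, u_n + h·k3); u_{n+1} = u_n + (h/6)·(k1 + 2k2 + 2k3 + k4).
s=-0.400000, u=1.300000:
  k1 = f(-0.400000, 1.300000) = 0.650582
  k2 = f(-0.300000, 1.365058) = 0.796526
  k3 = f(-0.300000, 1.379653) = 0.808202
  k4 = f(-0.200000, 1.461640) = 0.970643
  u ← 1.300000 + (0.2/6)·(k1 + 2k2 + 2k3 + k4) = 1.461023
s=-0.200000, u=1.461023:
  k1 = f(-0.200000, 1.461023) = 0.970149
  k2 = f(-0.100000, 1.558038) = 1.146597
  k3 = f(-0.100000, 1.575682) = 1.160712
  k4 = f(0.000000, 1.693165) = 1.354532
  u ← 1.461023 + (0.2/6)·(k1 + 2k2 + 2k3 + k4) = 1.692333
u(0) ≈ 1.6923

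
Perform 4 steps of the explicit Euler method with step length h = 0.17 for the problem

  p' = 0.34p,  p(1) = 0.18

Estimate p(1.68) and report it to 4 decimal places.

0.2254

Euler: p_{n+1} = p_n + h·f(x_n, p_n).
x=1.000000, p=0.180000: f=0.061200 → p ← 0.180000 + 0.17·0.061200 = 0.190404
x=1.170000, p=0.190404: f=0.064737 → p ← 0.190404 + 0.17·0.064737 = 0.201409
x=1.340000, p=0.201409: f=0.068479 → p ← 0.201409 + 0.17·0.068479 = 0.213051
x=1.510000, p=0.213051: f=0.072437 → p ← 0.213051 + 0.17·0.072437 = 0.225365
p(1.68) ≈ 0.2254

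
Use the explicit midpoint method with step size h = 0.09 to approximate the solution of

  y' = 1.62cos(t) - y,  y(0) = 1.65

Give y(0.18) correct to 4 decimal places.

1.6436

Midpoint: k1 = f(t_n, y_n); k2 = f(t_n + h/2, y_n + (h/2)·k1); y_{n+1} = y_n + h·k2.
t=0.000000, y=1.650000:
  k1 = f(0.000000, 1.650000) = -0.030000
  k2 = f(0.045000, 1.648650) = -0.030290
  y ← 1.650000 + 0.09·(-0.030290) = 1.647274
t=0.090000, y=1.647274:
  k1 = f(0.090000, 1.647274) = -0.033830
  k2 = f(0.135000, 1.645752) = -0.040491
  y ← 1.647274 + 0.09·(-0.040491) = 1.643630
y(0.18) ≈ 1.6436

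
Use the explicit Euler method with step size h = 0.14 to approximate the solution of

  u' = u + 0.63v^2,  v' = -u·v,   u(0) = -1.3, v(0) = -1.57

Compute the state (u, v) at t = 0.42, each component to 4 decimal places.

-0.8764, -2.5323

Euler on (u,v): u_{n+1} = u_n + h·u', v_{n+1} = v_n + h·v'.
0.000000: (-1.300000, -1.570000); f=(0.252887, -2.041000) → (-1.264596, -1.855740)
0.140000: (-1.264596, -1.855740); f=(0.904980, -2.346761) → (-1.137899, -2.184287)
0.280000: (-1.137899, -2.184287); f=(1.867899, -2.485497) → (-0.876393, -2.532256)
(u(0.42), v(0.42)) ≈ (-0.8764, -2.5323)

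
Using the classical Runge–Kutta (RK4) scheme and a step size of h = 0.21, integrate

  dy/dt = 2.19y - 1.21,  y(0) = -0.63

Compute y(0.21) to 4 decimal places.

-1.3203

RK4: k1 = f(t_n, y_n); k2 = f(t_n + h/2, y_n + (h/2)·k1); k3 = f(t_n + h/2, y_n + (h/2)·k2); k4 = f(t_n + h, y_n + h·k3); y_{n+1} = y_n + (h/6)·(k1 + 2k2 + 2k3 + k4).
t=0.000000, y=-0.630000:
  k1 = f(0.000000, -0.630000) = -2.589700
  k2 = f(0.105000, -0.901918) = -3.185202
  k3 = f(0.105000, -0.964446) = -3.322137
  k4 = f(0.210000, -1.327649) = -4.117551
  y ← -0.630000 + (0.21/6)·(k1 + 2k2 + 2k3 + k4) = -1.320267
y(0.21) ≈ -1.3203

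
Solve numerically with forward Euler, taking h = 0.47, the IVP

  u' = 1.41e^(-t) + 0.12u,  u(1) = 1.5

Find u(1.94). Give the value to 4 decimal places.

Euler: u_{n+1} = u_n + h·f(t_n, u_n).
t=1.000000, u=1.500000: f=0.698710 → u ← 1.500000 + 0.47·0.698710 = 1.828394
t=1.470000, u=1.828394: f=0.543602 → u ← 1.828394 + 0.47·0.543602 = 2.083887
u(1.94) ≈ 2.0839

2.0839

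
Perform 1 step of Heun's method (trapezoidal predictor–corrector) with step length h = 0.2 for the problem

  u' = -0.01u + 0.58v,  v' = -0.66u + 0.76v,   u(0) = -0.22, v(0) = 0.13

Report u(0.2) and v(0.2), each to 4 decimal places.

Heun on (u,v): k1 = f(t_n, state_n); k2 = f(t_n + h, state_n + h·k1); state_{n+1} = state_n + (h/2)·(k1 + k2).
0.000000: (-0.220000, 0.130000)
  k1 = (0.077600, 0.244000)
  predictor → (-0.204480, 0.178800)
  k2 = (0.105749, 0.270845)
  → (-0.201665, 0.181484)
(u(0.2), v(0.2)) ≈ (-0.2017, 0.1815)

-0.2017, 0.1815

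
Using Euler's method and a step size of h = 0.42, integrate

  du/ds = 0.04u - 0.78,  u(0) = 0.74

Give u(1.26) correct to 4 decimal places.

-0.2215

Euler: u_{n+1} = u_n + h·f(s_n, u_n).
s=0.000000, u=0.740000: f=-0.750400 → u ← 0.740000 + 0.42·(-0.750400) = 0.424832
s=0.420000, u=0.424832: f=-0.763007 → u ← 0.424832 + 0.42·(-0.763007) = 0.104369
s=0.840000, u=0.104369: f=-0.775825 → u ← 0.104369 + 0.42·(-0.775825) = -0.221477
u(1.26) ≈ -0.2215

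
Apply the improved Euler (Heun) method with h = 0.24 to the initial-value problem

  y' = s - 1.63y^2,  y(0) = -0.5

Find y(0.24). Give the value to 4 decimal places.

Heun: k1 = f(s_n, y_n); k2 = f(s_n + h, y_n + h·k1); y_{n+1} = y_n + (h/2)·(k1 + k2).
s=0.000000, y=-0.500000:
  k1 = f(0.000000, -0.500000) = -0.407500
  k2 = f(0.240000, -0.597800) = -0.342505
  y ← -0.500000 + (0.24/2)·(-0.407500 + (-0.342505)) = -0.590001
y(0.24) ≈ -0.5900

-0.5900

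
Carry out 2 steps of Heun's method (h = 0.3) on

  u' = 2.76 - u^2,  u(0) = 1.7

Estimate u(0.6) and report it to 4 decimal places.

1.6710

Heun: k1 = f(x_n, u_n); k2 = f(x_n + h, u_n + h·k1); u_{n+1} = u_n + (h/2)·(k1 + k2).
x=0.000000, u=1.700000:
  k1 = f(0.000000, 1.700000) = -0.130000
  k2 = f(0.300000, 1.661000) = 0.001079
  u ← 1.700000 + (0.3/2)·(-0.130000 + 0.001079) = 1.680662
x=0.300000, u=1.680662:
  k1 = f(0.300000, 1.680662) = -0.064624
  k2 = f(0.600000, 1.661275) = 0.000167
  u ← 1.680662 + (0.3/2)·(-0.064624 + 0.000167) = 1.670993
u(0.6) ≈ 1.6710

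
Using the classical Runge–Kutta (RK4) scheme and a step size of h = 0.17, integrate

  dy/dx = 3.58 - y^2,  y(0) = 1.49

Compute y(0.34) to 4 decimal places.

1.7715

RK4: k1 = f(x_n, y_n); k2 = f(x_n + h/2, y_n + (h/2)·k1); k3 = f(x_n + h/2, y_n + (h/2)·k2); k4 = f(x_n + h, y_n + h·k3); y_{n+1} = y_n + (h/6)·(k1 + 2k2 + 2k3 + k4).
x=0.000000, y=1.490000:
  k1 = f(0.000000, 1.490000) = 1.359900
  k2 = f(0.085000, 1.605592) = 1.002076
  k3 = f(0.085000, 1.575176) = 1.098819
  k4 = f(0.170000, 1.676799) = 0.768344
  y ← 1.490000 + (0.17/6)·(k1 + 2k2 + 2k3 + k4) = 1.669351
x=0.170000, y=1.669351:
  k1 = f(0.170000, 1.669351) = 0.793267
  k2 = f(0.255000, 1.736779) = 0.563600
  k3 = f(0.255000, 1.717257) = 0.631029
  k4 = f(0.340000, 1.776626) = 0.423601
  y ← 1.669351 + (0.17/6)·(k1 + 2k2 + 2k3 + k4) = 1.771525
y(0.34) ≈ 1.7715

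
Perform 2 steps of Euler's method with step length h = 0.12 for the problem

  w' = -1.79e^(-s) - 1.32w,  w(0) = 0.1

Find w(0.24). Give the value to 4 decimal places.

-0.3005

Euler: w_{n+1} = w_n + h·f(s_n, w_n).
s=0.000000, w=0.100000: f=-1.922000 → w ← 0.100000 + 0.12·(-1.922000) = -0.130640
s=0.120000, w=-0.130640: f=-1.415143 → w ← -0.130640 + 0.12·(-1.415143) = -0.300457
w(0.24) ≈ -0.3005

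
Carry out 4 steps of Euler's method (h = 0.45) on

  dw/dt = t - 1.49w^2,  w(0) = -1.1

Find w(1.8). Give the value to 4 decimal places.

-172.6532

Euler: w_{n+1} = w_n + h·f(t_n, w_n).
t=0.000000, w=-1.100000: f=-1.802900 → w ← -1.100000 + 0.45·(-1.802900) = -1.911305
t=0.450000, w=-1.911305: f=-4.993099 → w ← -1.911305 + 0.45·(-4.993099) = -4.158200
t=0.900000, w=-4.158200: f=-24.863031 → w ← -4.158200 + 0.45·(-24.863031) = -15.346564
t=1.350000, w=-15.346564: f=-349.570351 → w ← -15.346564 + 0.45·(-349.570351) = -172.653222
w(1.8) ≈ -172.6532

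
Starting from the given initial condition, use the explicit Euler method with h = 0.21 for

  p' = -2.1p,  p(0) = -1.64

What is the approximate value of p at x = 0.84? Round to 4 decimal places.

Euler: p_{n+1} = p_n + h·f(x_n, p_n).
x=0.000000, p=-1.640000: f=3.444000 → p ← -1.640000 + 0.21·3.444000 = -0.916760
x=0.210000, p=-0.916760: f=1.925196 → p ← -0.916760 + 0.21·1.925196 = -0.512469
x=0.420000, p=-0.512469: f=1.076185 → p ← -0.512469 + 0.21·1.076185 = -0.286470
x=0.630000, p=-0.286470: f=0.601587 → p ← -0.286470 + 0.21·0.601587 = -0.160137
p(0.84) ≈ -0.1601

-0.1601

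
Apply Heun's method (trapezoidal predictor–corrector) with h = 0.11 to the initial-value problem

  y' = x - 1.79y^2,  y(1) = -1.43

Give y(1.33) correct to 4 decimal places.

-4.3497

Heun: k1 = f(x_n, y_n); k2 = f(x_n + h, y_n + h·k1); y_{n+1} = y_n + (h/2)·(k1 + k2).
x=1.000000, y=-1.430000:
  k1 = f(1.000000, -1.430000) = -2.660371
  k2 = f(1.110000, -1.722641) = -4.201810
  y ← -1.430000 + (0.11/2)·(-2.660371 + (-4.201810)) = -1.807420
x=1.110000, y=-1.807420:
  k1 = f(1.110000, -1.807420) = -4.737513
  k2 = f(1.220000, -2.328546) = -8.485609
  y ← -1.807420 + (0.11/2)·(-4.737513 + (-8.485609)) = -2.534692
x=1.220000, y=-2.534692:
  k1 = f(1.220000, -2.534692) = -10.280144
  k2 = f(1.330000, -3.665507) = -22.720342
  y ← -2.534692 + (0.11/2)·(-10.280144 + (-22.720342)) = -4.349718
y(1.33) ≈ -4.3497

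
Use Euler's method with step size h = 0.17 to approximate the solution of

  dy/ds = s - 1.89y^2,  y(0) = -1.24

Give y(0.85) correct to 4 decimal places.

-63.0664

Euler: y_{n+1} = y_n + h·f(s_n, y_n).
s=0.000000, y=-1.240000: f=-2.906064 → y ← -1.240000 + 0.17·(-2.906064) = -1.734031
s=0.170000, y=-1.734031: f=-5.512971 → y ← -1.734031 + 0.17·(-5.512971) = -2.671236
s=0.340000, y=-2.671236: f=-13.146098 → y ← -2.671236 + 0.17·(-13.146098) = -4.906073
s=0.510000, y=-4.906073: f=-44.981448 → y ← -4.906073 + 0.17·(-44.981448) = -12.552919
s=0.680000, y=-12.552919: f=-297.138210 → y ← -12.552919 + 0.17·(-297.138210) = -63.066415
y(0.85) ≈ -63.0664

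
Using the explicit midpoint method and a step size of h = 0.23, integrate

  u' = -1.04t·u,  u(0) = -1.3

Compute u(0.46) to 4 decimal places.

Midpoint: k1 = f(t_n, u_n); k2 = f(t_n + h/2, u_n + (h/2)·k1); u_{n+1} = u_n + h·k2.
t=0.000000, u=-1.300000:
  k1 = f(0.000000, -1.300000) = 0.000000
  k2 = f(0.115000, -1.300000) = 0.155480
  u ← -1.300000 + 0.23·0.155480 = -1.264240
t=0.230000, u=-1.264240:
  k1 = f(0.230000, -1.264240) = 0.302406
  k2 = f(0.345000, -1.229463) = 0.441131
  u ← -1.264240 + 0.23·0.441131 = -1.162779
u(0.46) ≈ -1.1628

-1.1628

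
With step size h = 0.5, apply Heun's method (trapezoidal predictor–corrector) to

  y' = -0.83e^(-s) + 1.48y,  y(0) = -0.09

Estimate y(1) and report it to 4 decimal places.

Heun: k1 = f(s_n, y_n); k2 = f(s_n + h, y_n + h·k1); y_{n+1} = y_n + (h/2)·(k1 + k2).
s=0.000000, y=-0.090000:
  k1 = f(0.000000, -0.090000) = -0.963200
  k2 = f(0.500000, -0.571600) = -1.349388
  y ← -0.090000 + (0.5/2)·(-0.963200 + (-1.349388)) = -0.668147
s=0.500000, y=-0.668147:
  k1 = f(0.500000, -0.668147) = -1.492278
  k2 = f(1.000000, -1.414286) = -2.398484
  y ← -0.668147 + (0.5/2)·(-1.492278 + (-2.398484)) = -1.640838
y(1) ≈ -1.6408

-1.6408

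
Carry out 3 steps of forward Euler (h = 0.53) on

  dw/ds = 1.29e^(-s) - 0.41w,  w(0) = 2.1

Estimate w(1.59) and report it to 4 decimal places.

Euler: w_{n+1} = w_n + h·f(s_n, w_n).
s=0.000000, w=2.100000: f=0.429000 → w ← 2.100000 + 0.53·0.429000 = 2.327370
s=0.530000, w=2.327370: f=-0.194921 → w ← 2.327370 + 0.53·(-0.194921) = 2.224062
s=1.060000, w=2.224062: f=-0.464937 → w ← 2.224062 + 0.53·(-0.464937) = 1.977645
w(1.59) ≈ 1.9776

1.9776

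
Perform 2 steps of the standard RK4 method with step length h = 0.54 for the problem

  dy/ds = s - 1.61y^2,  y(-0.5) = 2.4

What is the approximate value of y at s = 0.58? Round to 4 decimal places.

-3.5188

RK4: k1 = f(s_n, y_n); k2 = f(s_n + h/2, y_n + (h/2)·k1); k3 = f(s_n + h/2, y_n + (h/2)·k2); k4 = f(s_n + h, y_n + h·k3); y_{n+1} = y_n + (h/6)·(k1 + 2k2 + 2k3 + k4).
s=-0.500000, y=2.400000:
  k1 = f(-0.500000, 2.400000) = -9.773600
  k2 = f(-0.230000, -0.238872) = -0.321866
  k3 = f(-0.230000, 2.313096) = -8.844166
  k4 = f(0.040000, -2.375850) = -9.047904
  y ← 2.400000 + (0.54/6)·(k1 + 2k2 + 2k3 + k4) = -0.943821
s=0.040000, y=-0.943821:
  k1 = f(0.040000, -0.943821) = -1.394185
  k2 = f(0.310000, -1.320251) = -2.496332
  k3 = f(0.310000, -1.617831) = -3.903976
  k4 = f(0.580000, -3.051968) = -14.416360
  y ← -0.943821 + (0.54/6)·(k1 + 2k2 + 2k3 + k4) = -3.518826
y(0.58) ≈ -3.5188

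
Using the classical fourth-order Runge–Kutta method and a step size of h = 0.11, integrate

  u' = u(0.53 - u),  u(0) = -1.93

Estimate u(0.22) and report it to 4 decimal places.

RK4: k1 = f(x_n, u_n); k2 = f(x_n + h/2, u_n + (h/2)·k1); k3 = f(x_n + h/2, u_n + (h/2)·k2); k4 = f(x_n + h, u_n + h·k3); u_{n+1} = u_n + (h/6)·(k1 + 2k2 + 2k3 + k4).
x=0.000000, u=-1.930000:
  k1 = f(0.000000, -1.930000) = -4.747800
  k2 = f(0.055000, -2.191129) = -5.962345
  k3 = f(0.055000, -2.257929) = -6.294946
  k4 = f(0.110000, -2.622444) = -8.267108
  u ← -1.930000 + (0.11/6)·(k1 + 2k2 + 2k3 + k4) = -2.618041
x=0.110000, u=-2.618041:
  k1 = f(0.110000, -2.618041) = -8.241698
  k2 = f(0.165000, -3.071334) = -11.060900
  k3 = f(0.165000, -3.226390) = -12.119580
  k4 = f(0.220000, -3.951194) = -17.706070
  u ← -2.618041 + (0.11/6)·(k1 + 2k2 + 2k3 + k4) = -3.943701
u(0.22) ≈ -3.9437

-3.9437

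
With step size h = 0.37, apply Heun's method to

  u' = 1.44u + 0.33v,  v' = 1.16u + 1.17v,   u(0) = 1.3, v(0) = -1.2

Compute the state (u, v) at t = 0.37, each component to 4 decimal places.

1.9940, -1.0360

Heun on (u,v): k1 = f(t_n, state_n); k2 = f(t_n + h, state_n + h·k1); state_{n+1} = state_n + (h/2)·(k1 + k2).
0.000000: (1.300000, -1.200000)
  k1 = (1.476000, 0.104000)
  predictor → (1.846120, -1.161520)
  k2 = (2.275111, 0.782521)
  → (1.993956, -1.035994)
(u(0.37), v(0.37)) ≈ (1.9940, -1.0360)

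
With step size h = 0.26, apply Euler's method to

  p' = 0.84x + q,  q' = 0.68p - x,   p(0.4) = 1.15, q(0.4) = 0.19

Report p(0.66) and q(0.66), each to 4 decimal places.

Euler on (p,q): p_{n+1} = p_n + h·p', q_{n+1} = q_n + h·q'.
0.400000: (1.150000, 0.190000); f=(0.526000, 0.382000) → (1.286760, 0.289320)
(p(0.66), q(0.66)) ≈ (1.2868, 0.2893)

1.2868, 0.2893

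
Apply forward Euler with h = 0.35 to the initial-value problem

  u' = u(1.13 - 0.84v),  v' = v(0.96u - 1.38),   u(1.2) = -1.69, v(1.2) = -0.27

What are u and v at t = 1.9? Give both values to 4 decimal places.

-3.4683, -0.0044

Euler on (u,v): u_{n+1} = u_n + h·u', v_{n+1} = v_n + h·v'.
1.200000: (-1.690000, -0.270000); f=(-2.292992, 0.810648) → (-2.492547, 0.013727)
1.550000: (-2.492547, 0.013727); f=(-2.787838, -0.051789) → (-3.468290, -0.004399)
(u(1.9), v(1.9)) ≈ (-3.4683, -0.0044)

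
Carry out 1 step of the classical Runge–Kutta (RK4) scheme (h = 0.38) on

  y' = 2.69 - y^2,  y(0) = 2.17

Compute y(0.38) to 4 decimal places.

1.7911

RK4: k1 = f(t_n, y_n); k2 = f(t_n + h/2, y_n + (h/2)·k1); k3 = f(t_n + h/2, y_n + (h/2)·k2); k4 = f(t_n + h, y_n + h·k3); y_{n+1} = y_n + (h/6)·(k1 + 2k2 + 2k3 + k4).
t=0.000000, y=2.170000:
  k1 = f(0.000000, 2.170000) = -2.018900
  k2 = f(0.190000, 1.786409) = -0.501257
  k3 = f(0.190000, 2.074761) = -1.614634
  k4 = f(0.380000, 1.556439) = 0.267497
  y ← 2.170000 + (0.38/6)·(k1 + 2k2 + 2k3 + k4) = 1.791065
y(0.38) ≈ 1.7911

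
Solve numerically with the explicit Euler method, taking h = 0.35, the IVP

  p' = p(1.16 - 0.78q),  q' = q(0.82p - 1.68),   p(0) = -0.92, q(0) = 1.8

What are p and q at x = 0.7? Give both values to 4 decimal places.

Euler on (p,q): p_{n+1} = p_n + h·p', q_{n+1} = q_n + h·q'.
0.000000: (-0.920000, 1.800000); f=(0.224480, -4.381920) → (-0.841432, 0.266328)
0.350000: (-0.841432, 0.266328); f=(-0.801266, -0.631190) → (-1.121875, 0.045411)
(p(0.7), q(0.7)) ≈ (-1.1219, 0.0454)

-1.1219, 0.0454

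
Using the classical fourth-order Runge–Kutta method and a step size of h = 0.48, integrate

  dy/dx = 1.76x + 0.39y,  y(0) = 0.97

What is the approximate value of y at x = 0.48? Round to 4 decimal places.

RK4: k1 = f(x_n, y_n); k2 = f(x_n + h/2, y_n + (h/2)·k1); k3 = f(x_n + h/2, y_n + (h/2)·k2); k4 = f(x_n + h, y_n + h·k3); y_{n+1} = y_n + (h/6)·(k1 + 2k2 + 2k3 + k4).
x=0.000000, y=0.970000:
  k1 = f(0.000000, 0.970000) = 0.378300
  k2 = f(0.240000, 1.060792) = 0.836109
  k3 = f(0.240000, 1.170666) = 0.878960
  k4 = f(0.480000, 1.391901) = 1.387641
  y ← 0.970000 + (0.48/6)·(k1 + 2k2 + 2k3 + k4) = 1.385686
y(0.48) ≈ 1.3857

1.3857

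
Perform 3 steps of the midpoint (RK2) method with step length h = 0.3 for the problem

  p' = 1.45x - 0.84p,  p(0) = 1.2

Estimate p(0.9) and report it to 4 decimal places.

Midpoint: k1 = f(x_n, p_n); k2 = f(x_n + h/2, p_n + (h/2)·k1); p_{n+1} = p_n + h·k2.
x=0.000000, p=1.200000:
  k1 = f(0.000000, 1.200000) = -1.008000
  k2 = f(0.150000, 1.048800) = -0.663492
  p ← 1.200000 + 0.3·(-0.663492) = 1.000952
x=0.300000, p=1.000952:
  k1 = f(0.300000, 1.000952) = -0.405800
  k2 = f(0.450000, 0.940082) = -0.137169
  p ← 1.000952 + 0.3·(-0.137169) = 0.959802
x=0.600000, p=0.959802:
  k1 = f(0.600000, 0.959802) = 0.063767
  k2 = f(0.750000, 0.969367) = 0.273232
  p ← 0.959802 + 0.3·0.273232 = 1.041771
p(0.9) ≈ 1.0418

1.0418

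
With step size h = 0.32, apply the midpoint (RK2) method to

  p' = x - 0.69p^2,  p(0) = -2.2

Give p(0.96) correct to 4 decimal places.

Midpoint: k1 = f(x_n, p_n); k2 = f(x_n + h/2, p_n + (h/2)·k1); p_{n+1} = p_n + h·k2.
x=0.000000, p=-2.200000:
  k1 = f(0.000000, -2.200000) = -3.339600
  k2 = f(0.160000, -2.734336) = -4.998849
  p ← -2.200000 + 0.32·(-4.998849) = -3.799632
x=0.320000, p=-3.799632:
  k1 = f(0.320000, -3.799632) = -9.641669
  k2 = f(0.480000, -5.342299) = -19.212709
  p ← -3.799632 + 0.32·(-19.212709) = -9.947699
x=0.640000, p=-9.947699:
  k1 = f(0.640000, -9.947699) = -67.640128
  k2 = f(0.800000, -20.770119) = -296.864516
  p ← -9.947699 + 0.32·(-296.864516) = -104.944344
p(0.96) ≈ -104.9443

-104.9443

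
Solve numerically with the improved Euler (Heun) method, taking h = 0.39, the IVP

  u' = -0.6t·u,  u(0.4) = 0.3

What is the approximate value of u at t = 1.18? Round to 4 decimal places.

0.2074

Heun: k1 = f(t_n, u_n); k2 = f(t_n + h, u_n + h·k1); u_{n+1} = u_n + (h/2)·(k1 + k2).
t=0.400000, u=0.300000:
  k1 = f(0.400000, 0.300000) = -0.072000
  k2 = f(0.790000, 0.271920) = -0.128890
  u ← 0.300000 + (0.39/2)·(-0.072000 + (-0.128890)) = 0.260826
t=0.790000, u=0.260826:
  k1 = f(0.790000, 0.260826) = -0.123632
  k2 = f(1.180000, 0.212610) = -0.150528
  u ← 0.260826 + (0.39/2)·(-0.123632 + (-0.150528)) = 0.207365
u(1.18) ≈ 0.2074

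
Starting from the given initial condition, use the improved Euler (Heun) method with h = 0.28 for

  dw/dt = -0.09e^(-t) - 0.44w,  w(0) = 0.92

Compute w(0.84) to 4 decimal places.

Heun: k1 = f(t_n, w_n); k2 = f(t_n + h, w_n + h·k1); w_{n+1} = w_n + (h/2)·(k1 + k2).
t=0.000000, w=0.920000:
  k1 = f(0.000000, 0.920000) = -0.494800
  k2 = f(0.280000, 0.781456) = -0.411861
  w ← 0.920000 + (0.28/2)·(-0.494800 + (-0.411861)) = 0.793067
t=0.280000, w=0.793067:
  k1 = f(0.280000, 0.793067) = -0.416970
  k2 = f(0.560000, 0.676316) = -0.348988
  w ← 0.793067 + (0.28/2)·(-0.416970 + (-0.348988)) = 0.685833
t=0.560000, w=0.685833:
  k1 = f(0.560000, 0.685833) = -0.353175
  k2 = f(0.840000, 0.586944) = -0.297109
  w ← 0.685833 + (0.28/2)·(-0.353175 + (-0.297109)) = 0.594793
w(0.84) ≈ 0.5948

0.5948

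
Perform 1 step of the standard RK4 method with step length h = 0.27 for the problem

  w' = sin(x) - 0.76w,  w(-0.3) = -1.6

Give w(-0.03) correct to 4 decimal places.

-1.3420

RK4: k1 = f(x_n, w_n); k2 = f(x_n + h/2, w_n + (h/2)·k1); k3 = f(x_n + h/2, w_n + (h/2)·k2); k4 = f(x_n + h, w_n + h·k3); w_{n+1} = w_n + (h/6)·(k1 + 2k2 + 2k3 + k4).
x=-0.300000, w=-1.600000:
  k1 = f(-0.300000, -1.600000) = 0.920480
  k2 = f(-0.165000, -1.475735) = 0.957306
  k3 = f(-0.165000, -1.470764) = 0.953528
  k4 = f(-0.030000, -1.342547) = 0.990341
  w ← -1.600000 + (0.27/6)·(k1 + 2k2 + 2k3 + k4) = -1.342038
w(-0.03) ≈ -1.3420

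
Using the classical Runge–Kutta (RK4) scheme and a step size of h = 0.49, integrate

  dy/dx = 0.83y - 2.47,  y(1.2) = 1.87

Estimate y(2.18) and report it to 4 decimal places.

RK4: k1 = f(x_n, y_n); k2 = f(x_n + h/2, y_n + (h/2)·k1); k3 = f(x_n + h/2, y_n + (h/2)·k2); k4 = f(x_n + h, y_n + h·k3); y_{n+1} = y_n + (h/6)·(k1 + 2k2 + 2k3 + k4).
x=1.200000, y=1.870000:
  k1 = f(1.200000, 1.870000) = -0.917900
  k2 = f(1.445000, 1.645115) = -1.104555
  k3 = f(1.445000, 1.599384) = -1.142511
  k4 = f(1.690000, 1.310169) = -1.382559
  y ← 1.870000 + (0.49/6)·(k1 + 2k2 + 2k3 + k4) = 1.315108
x=1.690000, y=1.315108:
  k1 = f(1.690000, 1.315108) = -1.378460
  k2 = f(1.935000, 0.977386) = -1.658770
  k3 = f(1.935000, 0.908710) = -1.715771
  k4 = f(2.180000, 0.474381) = -2.076264
  y ← 1.315108 + (0.49/6)·(k1 + 2k2 + 2k3 + k4) = 0.481798
y(2.18) ≈ 0.4818

0.4818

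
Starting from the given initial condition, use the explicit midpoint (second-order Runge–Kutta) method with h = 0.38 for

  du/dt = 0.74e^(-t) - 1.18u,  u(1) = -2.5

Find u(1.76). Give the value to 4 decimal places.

-0.9799

Midpoint: k1 = f(t_n, u_n); k2 = f(t_n + h/2, u_n + (h/2)·k1); u_{n+1} = u_n + h·k2.
t=1.000000, u=-2.500000:
  k1 = f(1.000000, -2.500000) = 3.222231
  k2 = f(1.190000, -1.887776) = 2.452700
  u ← -2.500000 + 0.38·2.452700 = -1.567974
t=1.380000, u=-1.567974:
  k1 = f(1.380000, -1.567974) = 2.036378
  k2 = f(1.570000, -1.181062) = 1.547607
  u ← -1.567974 + 0.38·1.547607 = -0.979883
u(1.76) ≈ -0.9799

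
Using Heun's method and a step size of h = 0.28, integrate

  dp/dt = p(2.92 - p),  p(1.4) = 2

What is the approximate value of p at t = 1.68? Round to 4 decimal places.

2.4001

Heun: k1 = f(t_n, p_n); k2 = f(t_n + h, p_n + h·k1); p_{n+1} = p_n + (h/2)·(k1 + k2).
t=1.400000, p=2.000000:
  k1 = f(1.400000, 2.000000) = 1.840000
  k2 = f(1.680000, 2.515200) = 1.018153
  p ← 2.000000 + (0.28/2)·(1.840000 + 1.018153) = 2.400141
p(1.68) ≈ 2.4001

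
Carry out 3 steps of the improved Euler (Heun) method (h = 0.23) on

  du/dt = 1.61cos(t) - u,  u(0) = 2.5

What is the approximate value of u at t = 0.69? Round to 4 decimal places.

1.9811

Heun: k1 = f(t_n, u_n); k2 = f(t_n + h, u_n + h·k1); u_{n+1} = u_n + (h/2)·(k1 + k2).
t=0.000000, u=2.500000:
  k1 = f(0.000000, 2.500000) = -0.890000
  k2 = f(0.230000, 2.295300) = -0.727697
  u ← 2.500000 + (0.23/2)·(-0.890000 + (-0.727697)) = 2.313965
t=0.230000, u=2.313965:
  k1 = f(0.230000, 2.313965) = -0.746362
  k2 = f(0.460000, 2.142302) = -0.699657
  u ← 2.313965 + (0.23/2)·(-0.746362 + (-0.699657)) = 2.147673
t=0.460000, u=2.147673:
  k1 = f(0.460000, 2.147673) = -0.705028
  k2 = f(0.690000, 1.985516) = -0.743810
  u ← 2.147673 + (0.23/2)·(-0.705028 + (-0.743810)) = 1.981056
u(0.69) ≈ 1.9811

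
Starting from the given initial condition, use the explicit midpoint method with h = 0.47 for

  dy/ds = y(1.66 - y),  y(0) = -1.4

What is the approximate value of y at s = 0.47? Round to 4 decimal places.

Midpoint: k1 = f(s_n, y_n); k2 = f(s_n + h/2, y_n + (h/2)·k1); y_{n+1} = y_n + h·k2.
s=0.000000, y=-1.400000:
  k1 = f(0.000000, -1.400000) = -4.284000
  k2 = f(0.235000, -2.406740) = -9.787586
  y ← -1.400000 + 0.47·(-9.787586) = -6.000165
y(0.47) ≈ -6.0002

-6.0002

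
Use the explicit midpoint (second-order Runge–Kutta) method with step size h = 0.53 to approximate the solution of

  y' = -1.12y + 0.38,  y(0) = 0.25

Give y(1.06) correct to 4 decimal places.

Midpoint: k1 = f(x_n, y_n); k2 = f(x_n + h/2, y_n + (h/2)·k1); y_{n+1} = y_n + h·k2.
x=0.000000, y=0.250000:
  k1 = f(0.000000, 0.250000) = 0.100000
  k2 = f(0.265000, 0.276500) = 0.070320
  y ← 0.250000 + 0.53·0.070320 = 0.287270
x=0.530000, y=0.287270:
  k1 = f(0.530000, 0.287270) = 0.058258
  k2 = f(0.795000, 0.302708) = 0.040967
  y ← 0.287270 + 0.53·0.040967 = 0.308982
y(1.06) ≈ 0.3090

0.3090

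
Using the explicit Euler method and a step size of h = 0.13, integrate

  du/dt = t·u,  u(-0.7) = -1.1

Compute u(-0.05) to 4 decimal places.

-0.8181

Euler: u_{n+1} = u_n + h·f(t_n, u_n).
t=-0.700000, u=-1.100000: f=0.770000 → u ← -1.100000 + 0.13·0.770000 = -0.999900
t=-0.570000, u=-0.999900: f=0.569943 → u ← -0.999900 + 0.13·0.569943 = -0.925807
t=-0.440000, u=-0.925807: f=0.407355 → u ← -0.925807 + 0.13·0.407355 = -0.872851
t=-0.310000, u=-0.872851: f=0.270584 → u ← -0.872851 + 0.13·0.270584 = -0.837675
t=-0.180000, u=-0.837675: f=0.150782 → u ← -0.837675 + 0.13·0.150782 = -0.818074
u(-0.05) ≈ -0.8181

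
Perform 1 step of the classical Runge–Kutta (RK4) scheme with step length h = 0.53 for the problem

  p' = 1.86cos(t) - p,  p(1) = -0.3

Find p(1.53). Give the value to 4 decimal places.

0.0333

RK4: k1 = f(t_n, p_n); k2 = f(t_n + h/2, p_n + (h/2)·k1); k3 = f(t_n + h/2, p_n + (h/2)·k2); k4 = f(t_n + h, p_n + h·k3); p_{n+1} = p_n + (h/6)·(k1 + 2k2 + 2k3 + k4).
t=1.000000, p=-0.300000:
  k1 = f(1.000000, -0.300000) = 1.304962
  k2 = f(1.265000, 0.045815) = 0.514143
  k3 = f(1.265000, -0.163752) = 0.723710
  k4 = f(1.530000, 0.083566) = -0.007706
  p ← -0.300000 + (0.53/6)·(k1 + 2k2 + 2k3 + k4) = 0.033278
p(1.53) ≈ 0.0333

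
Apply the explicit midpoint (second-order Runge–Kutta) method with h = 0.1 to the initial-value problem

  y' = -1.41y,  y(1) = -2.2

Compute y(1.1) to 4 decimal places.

-1.9117

Midpoint: k1 = f(s_n, y_n); k2 = f(s_n + h/2, y_n + (h/2)·k1); y_{n+1} = y_n + h·k2.
s=1.000000, y=-2.200000:
  k1 = f(1.000000, -2.200000) = 3.102000
  k2 = f(1.050000, -2.044900) = 2.883309
  y ← -2.200000 + 0.1·2.883309 = -1.911669
y(1.1) ≈ -1.9117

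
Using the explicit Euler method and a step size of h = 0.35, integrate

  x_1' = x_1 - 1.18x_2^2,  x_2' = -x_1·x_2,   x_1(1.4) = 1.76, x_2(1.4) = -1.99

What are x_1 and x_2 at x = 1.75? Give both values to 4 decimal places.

0.7405, -0.7642

Euler on (x_1,x_2): x_1_{n+1} = x_1_n + h·x_1', x_2_{n+1} = x_2_n + h·x_2'.
1.400000: (1.760000, -1.990000); f=(-2.912918, 3.502400) → (0.740479, -0.764160)
(x_1(1.75), x_2(1.75)) ≈ (0.7405, -0.7642)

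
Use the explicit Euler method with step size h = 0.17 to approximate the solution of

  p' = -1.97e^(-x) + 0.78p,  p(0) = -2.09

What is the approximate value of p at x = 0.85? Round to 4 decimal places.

-5.5600

Euler: p_{n+1} = p_n + h·f(x_n, p_n).
x=0.000000, p=-2.090000: f=-3.600200 → p ← -2.090000 + 0.17·(-3.600200) = -2.702034
x=0.170000, p=-2.702034: f=-3.769606 → p ← -2.702034 + 0.17·(-3.769606) = -3.342867
x=0.340000, p=-3.342867: f=-4.009624 → p ← -3.342867 + 0.17·(-4.009624) = -4.024503
x=0.510000, p=-4.024503: f=-4.322089 → p ← -4.024503 + 0.17·(-4.322089) = -4.759258
x=0.680000, p=-4.759258: f=-4.710257 → p ← -4.759258 + 0.17·(-4.710257) = -5.560002
p(0.85) ≈ -5.5600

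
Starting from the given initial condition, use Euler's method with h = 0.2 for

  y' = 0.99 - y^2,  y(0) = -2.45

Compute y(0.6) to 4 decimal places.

Euler: y_{n+1} = y_n + h·f(t_n, y_n).
t=0.000000, y=-2.450000: f=-5.012500 → y ← -2.450000 + 0.2·(-5.012500) = -3.452500
t=0.200000, y=-3.452500: f=-10.929756 → y ← -3.452500 + 0.2·(-10.929756) = -5.638451
t=0.400000, y=-5.638451: f=-30.802132 → y ← -5.638451 + 0.2·(-30.802132) = -11.798878
y(0.6) ≈ -11.7989

-11.7989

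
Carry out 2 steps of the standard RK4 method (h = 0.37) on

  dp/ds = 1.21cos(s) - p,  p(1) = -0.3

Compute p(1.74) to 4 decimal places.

RK4: k1 = f(s_n, p_n); k2 = f(s_n + h/2, p_n + (h/2)·k1); k3 = f(s_n + h/2, p_n + (h/2)·k2); k4 = f(s_n + h, p_n + h·k3); p_{n+1} = p_n + (h/6)·(k1 + 2k2 + 2k3 + k4).
s=1.000000, p=-0.300000:
  k1 = f(1.000000, -0.300000) = 0.953766
  k2 = f(1.185000, -0.123553) = 0.578873
  k3 = f(1.185000, -0.192909) = 0.648228
  k4 = f(1.370000, -0.060156) = 0.301490
  p ← -0.300000 + (0.37/6)·(k1 + 2k2 + 2k3 + k4) = -0.071250
s=1.370000, p=-0.071250:
  k1 = f(1.370000, -0.071250) = 0.312584
  k2 = f(1.555000, -0.013422) = 0.032535
  k3 = f(1.555000, -0.065231) = 0.084344
  k4 = f(1.740000, -0.040043) = -0.163718
  p ← -0.071250 + (0.37/6)·(k1 + 2k2 + 2k3 + k4) = -0.047655
p(1.74) ≈ -0.0477

-0.0477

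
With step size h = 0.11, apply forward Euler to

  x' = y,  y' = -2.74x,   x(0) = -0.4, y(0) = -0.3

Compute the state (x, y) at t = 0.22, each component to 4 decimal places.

Euler on (x,y): x_{n+1} = x_n + h·x', y_{n+1} = y_n + h·y'.
0.000000: (-0.400000, -0.300000); f=(-0.300000, 1.096000) → (-0.433000, -0.179440)
0.110000: (-0.433000, -0.179440); f=(-0.179440, 1.186420) → (-0.452738, -0.048934)
(x(0.22), y(0.22)) ≈ (-0.4527, -0.0489)

-0.4527, -0.0489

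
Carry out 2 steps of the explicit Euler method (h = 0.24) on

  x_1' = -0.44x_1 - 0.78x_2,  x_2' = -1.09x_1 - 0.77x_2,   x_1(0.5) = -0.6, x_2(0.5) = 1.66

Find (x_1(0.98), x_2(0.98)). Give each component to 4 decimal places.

-1.0406, 1.4528

Euler on (x_1,x_2): x_1_{n+1} = x_1_n + h·x_1', x_2_{n+1} = x_2_n + h·x_2'.
0.500000: (-0.600000, 1.660000); f=(-1.030800, -0.624200) → (-0.847392, 1.510192)
0.740000: (-0.847392, 1.510192); f=(-0.805097, -0.239191) → (-1.040615, 1.452786)
(x_1(0.98), x_2(0.98)) ≈ (-1.0406, 1.4528)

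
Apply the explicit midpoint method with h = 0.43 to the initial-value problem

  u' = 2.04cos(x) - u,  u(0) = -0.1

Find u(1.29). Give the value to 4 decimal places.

0.9093

Midpoint: k1 = f(x_n, u_n); k2 = f(x_n + h/2, u_n + (h/2)·k1); u_{n+1} = u_n + h·k2.
x=0.000000, u=-0.100000:
  k1 = f(0.000000, -0.100000) = 2.140000
  k2 = f(0.215000, 0.360100) = 1.632932
  u ← -0.100000 + 0.43·1.632932 = 0.602161
x=0.430000, u=0.602161:
  k1 = f(0.430000, 0.602161) = 1.252129
  k2 = f(0.645000, 0.871369) = 0.758795
  u ← 0.602161 + 0.43·0.758795 = 0.928443
x=0.860000, u=0.928443:
  k1 = f(0.860000, 0.928443) = 0.402530
  k2 = f(1.075000, 1.014986) = -0.044493
  u ← 0.928443 + 0.43·(-0.044493) = 0.909311
u(1.29) ≈ 0.9093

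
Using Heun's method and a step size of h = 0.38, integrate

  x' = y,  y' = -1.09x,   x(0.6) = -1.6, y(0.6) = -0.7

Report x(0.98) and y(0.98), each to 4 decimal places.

Heun on (x,y): k1 = f(t_n, state_n); k2 = f(t_n + h, state_n + h·k1); state_{n+1} = state_n + (h/2)·(k1 + k2).
0.600000: (-1.600000, -0.700000)
  k1 = (-0.700000, 1.744000)
  predictor → (-1.866000, -0.037280)
  k2 = (-0.037280, 2.033940)
  → (-1.740083, 0.017809)
(x(0.98), y(0.98)) ≈ (-1.7401, 0.0178)

-1.7401, 0.0178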